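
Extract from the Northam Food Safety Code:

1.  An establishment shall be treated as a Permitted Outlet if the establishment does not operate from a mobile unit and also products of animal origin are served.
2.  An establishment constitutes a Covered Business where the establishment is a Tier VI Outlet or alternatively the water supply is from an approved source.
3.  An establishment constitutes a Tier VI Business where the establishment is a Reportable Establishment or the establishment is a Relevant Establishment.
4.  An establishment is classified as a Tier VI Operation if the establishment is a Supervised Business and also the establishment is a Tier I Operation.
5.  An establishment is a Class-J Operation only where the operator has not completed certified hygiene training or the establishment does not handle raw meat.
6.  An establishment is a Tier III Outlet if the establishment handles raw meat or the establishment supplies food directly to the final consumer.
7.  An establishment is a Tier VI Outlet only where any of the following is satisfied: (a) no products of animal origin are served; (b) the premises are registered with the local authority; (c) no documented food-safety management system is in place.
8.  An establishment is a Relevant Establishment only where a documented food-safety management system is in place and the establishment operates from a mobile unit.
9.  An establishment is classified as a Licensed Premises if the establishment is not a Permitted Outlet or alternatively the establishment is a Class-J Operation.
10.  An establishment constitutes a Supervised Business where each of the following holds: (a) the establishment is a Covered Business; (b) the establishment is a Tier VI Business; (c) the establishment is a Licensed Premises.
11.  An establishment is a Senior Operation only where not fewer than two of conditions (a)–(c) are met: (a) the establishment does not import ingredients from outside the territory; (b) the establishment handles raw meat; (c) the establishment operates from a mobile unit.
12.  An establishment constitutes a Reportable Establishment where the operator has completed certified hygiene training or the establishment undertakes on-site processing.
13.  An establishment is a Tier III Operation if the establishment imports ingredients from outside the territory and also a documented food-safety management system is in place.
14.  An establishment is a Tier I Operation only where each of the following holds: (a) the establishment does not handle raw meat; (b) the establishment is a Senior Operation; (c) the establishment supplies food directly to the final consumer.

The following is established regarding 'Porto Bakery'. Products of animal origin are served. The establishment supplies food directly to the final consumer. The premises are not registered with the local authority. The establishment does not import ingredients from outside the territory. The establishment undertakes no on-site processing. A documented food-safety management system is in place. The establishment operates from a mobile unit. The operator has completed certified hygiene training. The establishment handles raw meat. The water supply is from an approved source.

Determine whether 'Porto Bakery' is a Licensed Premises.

Yes

Under paragraph 1: the establishment does not operate from a mobile unit? no; and products of animal origin are served? yes. So the establishment is not a Permitted Outlet.
Under paragraph 5: the operator has not completed certified hygiene training? no; or the establishment does not handle raw meat? no. So the establishment is not a Class-J Operation.
Under paragraph 9: not a Permitted Outlet (paragraph 1)? yes; or Class-J Operation (paragraph 5)? no. So the establishment is a Licensed Premises.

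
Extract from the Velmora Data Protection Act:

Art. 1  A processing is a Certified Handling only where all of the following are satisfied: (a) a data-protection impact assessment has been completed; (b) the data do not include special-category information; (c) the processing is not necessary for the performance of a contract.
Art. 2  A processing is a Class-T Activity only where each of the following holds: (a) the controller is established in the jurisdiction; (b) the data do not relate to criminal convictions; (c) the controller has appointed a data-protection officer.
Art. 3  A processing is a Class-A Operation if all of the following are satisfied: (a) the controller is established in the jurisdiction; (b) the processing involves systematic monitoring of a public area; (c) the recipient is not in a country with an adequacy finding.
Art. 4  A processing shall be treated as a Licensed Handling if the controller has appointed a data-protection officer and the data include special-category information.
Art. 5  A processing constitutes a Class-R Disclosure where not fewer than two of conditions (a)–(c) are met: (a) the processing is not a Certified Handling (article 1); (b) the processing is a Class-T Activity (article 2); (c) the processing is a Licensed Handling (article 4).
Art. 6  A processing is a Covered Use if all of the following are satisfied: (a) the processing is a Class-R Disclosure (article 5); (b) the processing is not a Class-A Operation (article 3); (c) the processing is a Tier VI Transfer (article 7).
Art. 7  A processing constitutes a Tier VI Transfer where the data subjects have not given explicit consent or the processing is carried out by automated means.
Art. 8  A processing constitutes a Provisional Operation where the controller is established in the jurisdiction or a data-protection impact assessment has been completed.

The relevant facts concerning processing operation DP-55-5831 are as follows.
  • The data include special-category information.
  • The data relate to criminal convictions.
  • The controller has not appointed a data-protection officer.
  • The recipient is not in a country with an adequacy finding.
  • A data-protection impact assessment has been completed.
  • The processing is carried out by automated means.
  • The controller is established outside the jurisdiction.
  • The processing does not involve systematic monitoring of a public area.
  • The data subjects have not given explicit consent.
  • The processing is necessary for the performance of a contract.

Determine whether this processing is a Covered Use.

article 1 — Certified Handling: [a data-protection impact assessment has been completed? yes] AND [the data do not include special-category information? no] AND [the processing is not necessary for the performance of a contract? no] → not satisfied.
article 2 — Class-T Activity: [the controller is established in the jurisdiction? no] AND [the data do not relate to criminal convictions? no] AND [the controller has appointed a data-protection officer? no] → not satisfied.
article 4 — Licensed Handling: [the controller has appointed a data-protection officer? no] AND [the data include special-category information? yes] → not satisfied.
article 5 — Class-R Disclosure: not a Certified Handling (article 1)? yes; Class-T Activity (article 2)? no; Licensed Handling (article 4)? no — 1 of 3 hold (need ≥2) → not satisfied.
article 3 — Class-A Operation: [the controller is established in the jurisdiction? no] AND [the processing involves systematic monitoring of a public area? no] AND [the recipient is not in a country with an adequacy finding? yes] → not satisfied.
article 7 — Tier VI Transfer: [the data subjects have not given explicit consent? yes] OR [the processing is carried out by automated means? yes] → satisfied.
article 6 — Covered Use: [Class-R Disclosure (article 5)? no] AND [not a Class-A Operation (article 3)? yes] AND [Tier VI Transfer (article 7)? yes] → not satisfied.

No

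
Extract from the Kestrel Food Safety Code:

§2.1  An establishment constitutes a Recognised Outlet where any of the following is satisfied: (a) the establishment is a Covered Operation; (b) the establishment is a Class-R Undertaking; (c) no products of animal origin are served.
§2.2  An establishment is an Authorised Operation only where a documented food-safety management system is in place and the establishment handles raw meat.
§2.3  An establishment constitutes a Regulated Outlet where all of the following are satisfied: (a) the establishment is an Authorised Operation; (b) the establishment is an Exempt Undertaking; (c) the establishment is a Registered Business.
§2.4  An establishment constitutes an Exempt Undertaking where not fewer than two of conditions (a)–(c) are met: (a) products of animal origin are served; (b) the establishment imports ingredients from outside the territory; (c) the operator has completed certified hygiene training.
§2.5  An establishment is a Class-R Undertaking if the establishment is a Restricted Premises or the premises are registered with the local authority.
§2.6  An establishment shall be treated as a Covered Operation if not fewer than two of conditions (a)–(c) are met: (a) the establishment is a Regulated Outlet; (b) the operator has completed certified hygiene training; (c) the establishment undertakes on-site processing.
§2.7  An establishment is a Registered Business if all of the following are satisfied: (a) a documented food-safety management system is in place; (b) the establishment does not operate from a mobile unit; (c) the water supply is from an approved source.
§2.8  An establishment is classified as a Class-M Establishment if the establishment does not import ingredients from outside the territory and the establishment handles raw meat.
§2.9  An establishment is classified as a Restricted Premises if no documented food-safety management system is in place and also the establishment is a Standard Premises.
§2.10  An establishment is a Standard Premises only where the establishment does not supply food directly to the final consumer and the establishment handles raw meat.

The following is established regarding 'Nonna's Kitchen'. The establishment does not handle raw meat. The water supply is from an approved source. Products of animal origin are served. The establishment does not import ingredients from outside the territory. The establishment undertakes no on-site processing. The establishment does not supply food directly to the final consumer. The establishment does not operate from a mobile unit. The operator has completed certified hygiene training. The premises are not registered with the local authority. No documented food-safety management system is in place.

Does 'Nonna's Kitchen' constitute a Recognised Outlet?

§2.2 — Authorised Operation: [a documented food-safety management system is in place? no] AND [the establishment handles raw meat? no] → not satisfied.
§2.4 — Exempt Undertaking: products of animal origin are served? yes; the establishment imports ingredients from outside the territory? no; the operator has completed certified hygiene training? yes — 2 of 3 hold (need ≥2) → satisfied.
§2.7 — Registered Business: [a documented food-safety management system is in place? no] AND [the establishment does not operate from a mobile unit? yes] AND [the water supply is from an approved source? yes] → not satisfied.
§2.3 — Regulated Outlet: [Authorised Operation (§2.2)? no] AND [Exempt Undertaking (§2.4)? yes] AND [Registered Business (§2.7)? no] → not satisfied.
§2.6 — Covered Operation: Regulated Outlet (§2.3)? no; the operator has completed certified hygiene training? yes; the establishment undertakes on-site processing? no — 1 of 3 hold (need ≥2) → not satisfied.
§2.10 — Standard Premises: [the establishment does not supply food directly to the final consumer? yes] AND [the establishment handles raw meat? no] → not satisfied.
§2.9 — Restricted Premises: [no documented food-safety management system is in place? yes] AND [Standard Premises (§2.10)? no] → not satisfied.
§2.5 — Class-R Undertaking: [Restricted Premises (§2.9)? no] OR [the premises are registered with the local authority? no] → not satisfied.
§2.1 — Recognised Outlet: [Covered Operation (§2.6)? no] OR [Class-R Undertaking (§2.5)? no] OR [no products of animal origin are served? no] → not satisfied.

No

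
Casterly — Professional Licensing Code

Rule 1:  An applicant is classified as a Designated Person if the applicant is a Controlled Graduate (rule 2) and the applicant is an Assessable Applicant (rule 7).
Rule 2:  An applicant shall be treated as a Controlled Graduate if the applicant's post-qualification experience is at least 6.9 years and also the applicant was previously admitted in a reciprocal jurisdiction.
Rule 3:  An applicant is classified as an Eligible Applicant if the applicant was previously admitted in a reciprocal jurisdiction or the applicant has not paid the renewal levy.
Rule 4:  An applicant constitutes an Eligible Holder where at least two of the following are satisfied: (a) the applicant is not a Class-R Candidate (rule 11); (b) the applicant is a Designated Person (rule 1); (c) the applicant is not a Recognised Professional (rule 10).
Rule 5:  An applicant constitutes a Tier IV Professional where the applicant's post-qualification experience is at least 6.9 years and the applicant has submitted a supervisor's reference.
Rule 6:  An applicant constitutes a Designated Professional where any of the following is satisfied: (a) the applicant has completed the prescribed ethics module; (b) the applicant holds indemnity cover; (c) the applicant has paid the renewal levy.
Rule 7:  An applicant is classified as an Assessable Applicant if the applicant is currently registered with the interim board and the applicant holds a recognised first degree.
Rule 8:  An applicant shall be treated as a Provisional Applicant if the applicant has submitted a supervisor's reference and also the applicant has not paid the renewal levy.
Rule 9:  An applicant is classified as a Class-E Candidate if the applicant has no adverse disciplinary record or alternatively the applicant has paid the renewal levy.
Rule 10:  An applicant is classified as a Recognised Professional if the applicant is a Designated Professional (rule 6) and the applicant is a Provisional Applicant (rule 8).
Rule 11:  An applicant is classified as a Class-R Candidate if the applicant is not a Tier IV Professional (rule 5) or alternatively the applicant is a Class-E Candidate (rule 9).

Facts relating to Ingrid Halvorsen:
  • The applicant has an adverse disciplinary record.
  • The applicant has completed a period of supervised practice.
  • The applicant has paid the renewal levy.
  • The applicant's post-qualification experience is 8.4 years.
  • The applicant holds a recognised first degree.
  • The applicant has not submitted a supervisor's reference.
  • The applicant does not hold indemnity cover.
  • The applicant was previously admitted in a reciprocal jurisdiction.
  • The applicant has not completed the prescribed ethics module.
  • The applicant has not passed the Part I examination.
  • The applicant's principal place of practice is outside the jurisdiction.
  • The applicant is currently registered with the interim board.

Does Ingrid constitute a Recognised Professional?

rule 6 — Designated Professional: [the applicant has completed the prescribed ethics module? no] OR [the applicant holds indemnity cover? no] OR [the applicant has paid the renewal levy? yes] → satisfied.
rule 8 — Provisional Applicant: [the applicant has submitted a supervisor's reference? no] AND [the applicant has not paid the renewal levy? no] → not satisfied.
rule 10 — Recognised Professional: [Designated Professional (rule 6)? yes] AND [Provisional Applicant (rule 8)? no] → not satisfied.

No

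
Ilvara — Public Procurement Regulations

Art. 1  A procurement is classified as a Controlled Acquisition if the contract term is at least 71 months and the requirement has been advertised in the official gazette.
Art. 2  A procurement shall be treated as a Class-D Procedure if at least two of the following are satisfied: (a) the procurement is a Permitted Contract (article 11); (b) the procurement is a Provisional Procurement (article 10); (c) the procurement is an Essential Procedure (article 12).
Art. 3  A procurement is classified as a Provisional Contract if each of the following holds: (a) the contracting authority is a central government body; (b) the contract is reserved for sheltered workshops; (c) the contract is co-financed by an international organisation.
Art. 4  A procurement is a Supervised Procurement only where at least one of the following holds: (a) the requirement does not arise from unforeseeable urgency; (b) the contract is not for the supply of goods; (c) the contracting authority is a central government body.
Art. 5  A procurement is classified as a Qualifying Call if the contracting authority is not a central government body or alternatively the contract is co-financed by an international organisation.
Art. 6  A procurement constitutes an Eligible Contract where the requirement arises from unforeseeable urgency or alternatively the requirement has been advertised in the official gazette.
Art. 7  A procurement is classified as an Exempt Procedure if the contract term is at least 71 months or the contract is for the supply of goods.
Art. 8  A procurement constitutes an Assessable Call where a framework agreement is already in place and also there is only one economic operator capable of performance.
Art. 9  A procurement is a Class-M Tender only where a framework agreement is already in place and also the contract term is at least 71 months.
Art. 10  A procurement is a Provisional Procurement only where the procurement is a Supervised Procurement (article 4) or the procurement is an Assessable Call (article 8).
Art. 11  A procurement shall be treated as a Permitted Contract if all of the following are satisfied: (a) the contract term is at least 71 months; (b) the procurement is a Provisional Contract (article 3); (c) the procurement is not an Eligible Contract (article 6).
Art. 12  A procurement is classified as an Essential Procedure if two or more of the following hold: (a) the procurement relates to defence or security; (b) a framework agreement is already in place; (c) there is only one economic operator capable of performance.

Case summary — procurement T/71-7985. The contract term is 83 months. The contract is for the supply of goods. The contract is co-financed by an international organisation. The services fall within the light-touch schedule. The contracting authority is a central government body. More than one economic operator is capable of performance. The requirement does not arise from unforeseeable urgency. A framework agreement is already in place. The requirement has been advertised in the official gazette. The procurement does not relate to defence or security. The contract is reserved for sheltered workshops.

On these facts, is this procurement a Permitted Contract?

article 3 — Provisional Contract: [the contracting authority is a central government body? yes] AND [the contract is reserved for sheltered workshops? yes] AND [the contract is co-financed by an international organisation? yes] → satisfied.
article 6 — Eligible Contract: [the requirement arises from unforeseeable urgency? no] OR [the requirement has been advertised in the official gazette? yes] → satisfied.
article 11 — Permitted Contract: [contract term: 83 months ≥ 71 months? yes] AND [Provisional Contract (article 3)? yes] AND [not an Eligible Contract (article 6)? no] → not satisfied.

No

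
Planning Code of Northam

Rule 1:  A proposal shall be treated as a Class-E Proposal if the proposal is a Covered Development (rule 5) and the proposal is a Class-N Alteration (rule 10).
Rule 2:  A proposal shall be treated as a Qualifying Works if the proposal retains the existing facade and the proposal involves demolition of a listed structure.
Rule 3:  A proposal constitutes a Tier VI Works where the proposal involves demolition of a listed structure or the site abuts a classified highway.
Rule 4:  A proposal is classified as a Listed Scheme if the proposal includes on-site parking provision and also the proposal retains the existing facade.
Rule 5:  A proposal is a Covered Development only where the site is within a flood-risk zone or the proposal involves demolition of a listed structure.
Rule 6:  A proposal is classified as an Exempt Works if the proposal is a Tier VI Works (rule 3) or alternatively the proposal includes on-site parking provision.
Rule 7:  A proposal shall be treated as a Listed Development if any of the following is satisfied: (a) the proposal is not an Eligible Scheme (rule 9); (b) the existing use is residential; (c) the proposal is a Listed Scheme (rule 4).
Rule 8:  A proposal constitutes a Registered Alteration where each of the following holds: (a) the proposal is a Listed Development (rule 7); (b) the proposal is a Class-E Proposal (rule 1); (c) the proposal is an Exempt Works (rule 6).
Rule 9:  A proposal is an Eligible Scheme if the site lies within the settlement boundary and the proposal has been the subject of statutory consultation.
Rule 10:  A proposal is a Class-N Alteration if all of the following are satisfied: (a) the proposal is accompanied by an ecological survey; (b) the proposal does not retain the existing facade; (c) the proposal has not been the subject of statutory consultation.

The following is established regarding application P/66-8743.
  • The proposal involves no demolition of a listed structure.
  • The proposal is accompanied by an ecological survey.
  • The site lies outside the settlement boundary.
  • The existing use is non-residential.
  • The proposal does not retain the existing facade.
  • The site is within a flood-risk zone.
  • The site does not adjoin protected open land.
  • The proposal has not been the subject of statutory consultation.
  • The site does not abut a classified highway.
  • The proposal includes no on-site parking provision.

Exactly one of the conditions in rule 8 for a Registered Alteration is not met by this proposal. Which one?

rule 9 — Eligible Scheme: [the site lies within the settlement boundary? no] AND [the proposal has been the subject of statutory consultation? no] → not satisfied.
rule 4 — Listed Scheme: [the proposal includes on-site parking provision? no] AND [the proposal retains the existing facade? no] → not satisfied.
rule 7 — Listed Development: [not an Eligible Scheme (rule 9)? yes] OR [the existing use is residential? no] OR [Listed Scheme (rule 4)? no] → satisfied.
rule 5 — Covered Development: [the site is within a flood-risk zone? yes] OR [the proposal involves demolition of a listed structure? no] → satisfied.
rule 10 — Class-N Alteration: [the proposal is accompanied by an ecological survey? yes] AND [the proposal does not retain the existing facade? yes] AND [the proposal has not been the subject of statutory consultation? yes] → satisfied.
rule 1 — Class-E Proposal: [Covered Development (rule 5)? yes] AND [Class-N Alteration (rule 10)? yes] → satisfied.
rule 3 — Tier VI Works: [the proposal involves demolition of a listed structure? no] OR [the site abuts a classified highway? no] → not satisfied.
rule 6 — Exempt Works: [Tier VI Works (rule 3)? no] OR [the proposal includes on-site parking provision? no] → not satisfied.
rule 8 — Registered Alteration: [Listed Development (rule 7)? yes] AND [Class-E Proposal (rule 1)? yes] AND [Exempt Works (rule 6)? no] → not satisfied.

Exempt Works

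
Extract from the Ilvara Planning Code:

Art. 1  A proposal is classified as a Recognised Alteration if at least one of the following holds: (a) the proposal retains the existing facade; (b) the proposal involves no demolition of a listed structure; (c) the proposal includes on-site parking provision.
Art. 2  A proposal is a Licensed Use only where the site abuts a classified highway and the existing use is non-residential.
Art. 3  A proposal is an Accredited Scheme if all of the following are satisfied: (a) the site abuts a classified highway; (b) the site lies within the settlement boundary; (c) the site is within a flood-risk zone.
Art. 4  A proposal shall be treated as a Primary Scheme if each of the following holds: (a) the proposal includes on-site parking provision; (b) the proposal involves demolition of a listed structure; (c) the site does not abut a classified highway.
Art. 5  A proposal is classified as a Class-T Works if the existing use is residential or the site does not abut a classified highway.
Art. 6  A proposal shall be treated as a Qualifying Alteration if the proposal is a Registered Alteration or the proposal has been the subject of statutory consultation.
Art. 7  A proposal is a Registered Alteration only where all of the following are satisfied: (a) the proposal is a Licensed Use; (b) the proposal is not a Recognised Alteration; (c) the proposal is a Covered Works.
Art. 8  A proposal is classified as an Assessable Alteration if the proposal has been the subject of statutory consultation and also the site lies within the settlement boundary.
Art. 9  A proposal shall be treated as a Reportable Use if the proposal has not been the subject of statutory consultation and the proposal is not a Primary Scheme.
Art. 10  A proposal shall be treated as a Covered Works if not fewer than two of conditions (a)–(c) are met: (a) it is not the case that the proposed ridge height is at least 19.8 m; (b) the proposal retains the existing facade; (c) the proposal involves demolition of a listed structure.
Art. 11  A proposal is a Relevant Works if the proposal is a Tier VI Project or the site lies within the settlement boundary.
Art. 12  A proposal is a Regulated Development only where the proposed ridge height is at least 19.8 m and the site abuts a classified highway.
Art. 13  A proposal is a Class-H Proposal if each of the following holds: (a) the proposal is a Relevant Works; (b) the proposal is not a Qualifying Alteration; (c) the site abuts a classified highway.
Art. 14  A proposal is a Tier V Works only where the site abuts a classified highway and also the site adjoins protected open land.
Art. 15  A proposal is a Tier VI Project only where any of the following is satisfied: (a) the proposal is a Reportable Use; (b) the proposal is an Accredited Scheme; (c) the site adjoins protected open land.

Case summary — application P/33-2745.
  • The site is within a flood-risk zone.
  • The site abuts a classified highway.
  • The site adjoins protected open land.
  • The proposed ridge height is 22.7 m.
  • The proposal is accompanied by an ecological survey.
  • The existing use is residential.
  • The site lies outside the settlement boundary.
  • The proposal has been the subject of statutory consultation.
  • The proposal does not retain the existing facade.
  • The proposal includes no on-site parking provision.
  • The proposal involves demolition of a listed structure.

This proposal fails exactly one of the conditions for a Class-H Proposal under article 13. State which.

article 4 — Primary Scheme: [the proposal includes on-site parking provision? no] AND [the proposal involves demolition of a listed structure? yes] AND [the site does not abut a classified highway? no] → not satisfied.
article 9 — Reportable Use: [the proposal has not been the subject of statutory consultation? no] AND [not a Primary Scheme (article 4)? yes] → not satisfied.
article 3 — Accredited Scheme: [the site abuts a classified highway? yes] AND [the site lies within the settlement boundary? no] AND [the site is within a flood-risk zone? yes] → not satisfied.
article 15 — Tier VI Project: [Reportable Use (article 9)? no] OR [Accredited Scheme (article 3)? no] OR [the site adjoins protected open land? yes] → satisfied.
article 11 — Relevant Works: [Tier VI Project (article 15)? yes] OR [the site lies within the settlement boundary? no] → satisfied.
article 2 — Licensed Use: [the site abuts a classified highway? yes] AND [the existing use is non-residential? no] → not satisfied.
article 1 — Recognised Alteration: [the proposal retains the existing facade? no] OR [the proposal involves no demolition of a listed structure? no] OR [the proposal includes on-site parking provision? no] → not satisfied.
article 10 — Covered Works: proposed ridge height: 22.7 m ≥ 19.8 m? yes, so negated condition no; the proposal retains the existing facade? no; the proposal involves demolition of a listed structure? yes — 1 of 3 hold (need ≥2) → not satisfied.
article 7 — Registered Alteration: [Licensed Use (article 2)? no] AND [not a Recognised Alteration (article 1)? yes] AND [Covered Works (article 10)? no] → not satisfied.
article 6 — Qualifying Alteration: [Registered Alteration (article 7)? no] OR [the proposal has been the subject of statutory consultation? yes] → satisfied.
article 13 — Class-H Proposal: [Relevant Works (article 11)? yes] AND [not a Qualifying Alteration (article 6)? no] AND [the site abuts a classified highway? yes] → not satisfied.

Qualifying Alteration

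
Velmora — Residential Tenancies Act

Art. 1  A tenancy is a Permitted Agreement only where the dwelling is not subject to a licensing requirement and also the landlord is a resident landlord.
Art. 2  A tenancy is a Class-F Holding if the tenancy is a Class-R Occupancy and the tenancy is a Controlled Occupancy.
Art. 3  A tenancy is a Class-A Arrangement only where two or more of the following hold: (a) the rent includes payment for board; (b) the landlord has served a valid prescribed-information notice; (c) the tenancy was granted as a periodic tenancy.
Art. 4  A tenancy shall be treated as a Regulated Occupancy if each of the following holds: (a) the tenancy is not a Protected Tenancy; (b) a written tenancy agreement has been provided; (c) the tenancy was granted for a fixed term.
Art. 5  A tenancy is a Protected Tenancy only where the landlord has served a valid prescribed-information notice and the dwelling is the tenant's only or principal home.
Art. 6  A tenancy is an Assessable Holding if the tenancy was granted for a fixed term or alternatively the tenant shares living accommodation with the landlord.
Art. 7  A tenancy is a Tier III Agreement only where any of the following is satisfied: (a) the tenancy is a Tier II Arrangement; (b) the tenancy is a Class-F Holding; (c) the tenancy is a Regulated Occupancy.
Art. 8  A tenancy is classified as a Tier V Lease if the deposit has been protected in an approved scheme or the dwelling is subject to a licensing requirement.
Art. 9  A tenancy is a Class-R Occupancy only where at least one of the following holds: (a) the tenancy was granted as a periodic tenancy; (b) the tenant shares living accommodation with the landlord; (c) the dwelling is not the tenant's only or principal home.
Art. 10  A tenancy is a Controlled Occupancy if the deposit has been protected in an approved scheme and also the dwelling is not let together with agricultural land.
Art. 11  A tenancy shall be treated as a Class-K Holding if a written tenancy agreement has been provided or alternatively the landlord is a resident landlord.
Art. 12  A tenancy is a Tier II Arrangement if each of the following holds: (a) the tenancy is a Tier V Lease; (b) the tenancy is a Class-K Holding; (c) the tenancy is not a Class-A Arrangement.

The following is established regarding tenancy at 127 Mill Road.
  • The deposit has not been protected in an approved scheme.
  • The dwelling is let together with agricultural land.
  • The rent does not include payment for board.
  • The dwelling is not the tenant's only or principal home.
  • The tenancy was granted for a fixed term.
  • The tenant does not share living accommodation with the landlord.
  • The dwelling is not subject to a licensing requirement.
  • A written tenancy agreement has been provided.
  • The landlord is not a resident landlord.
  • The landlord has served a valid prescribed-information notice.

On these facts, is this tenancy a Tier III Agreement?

article 8 — Tier V Lease: [the deposit has been protected in an approved scheme? no] OR [the dwelling is subject to a licensing requirement? no] → not satisfied.
article 11 — Class-K Holding: [a written tenancy agreement has been provided? yes] OR [the landlord is a resident landlord? no] → satisfied.
article 3 — Class-A Arrangement: the rent includes payment for board? no; the landlord has served a valid prescribed-information notice? yes; the tenancy was granted as a periodic tenancy? no — 1 of 3 hold (need ≥2) → not satisfied.
article 12 — Tier II Arrangement: [Tier V Lease (article 8)? no] AND [Class-K Holding (article 11)? yes] AND [not a Class-A Arrangement (article 3)? yes] → not satisfied.
article 9 — Class-R Occupancy: [the tenancy was granted as a periodic tenancy? no] OR [the tenant shares living accommodation with the landlord? no] OR [the dwelling is not the tenant's only or principal home? yes] → satisfied.
article 10 — Controlled Occupancy: [the deposit has been protected in an approved scheme? no] AND [the dwelling is not let together with agricultural land? no] → not satisfied.
article 2 — Class-F Holding: [Class-R Occupancy (article 9)? yes] AND [Controlled Occupancy (article 10)? no] → not satisfied.
article 5 — Protected Tenancy: [the landlord has served a valid prescribed-information notice? yes] AND [the dwelling is the tenant's only or principal home? no] → not satisfied.
article 4 — Regulated Occupancy: [not a Protected Tenancy (article 5)? yes] AND [a written tenancy agreement has been provided? yes] AND [the tenancy was granted for a fixed term? yes] → satisfied.
article 7 — Tier III Agreement: [Tier II Arrangement (article 12)? no] OR [Class-F Holding (article 2)? no] OR [Regulated Occupancy (article 4)? yes] → satisfied.

Yes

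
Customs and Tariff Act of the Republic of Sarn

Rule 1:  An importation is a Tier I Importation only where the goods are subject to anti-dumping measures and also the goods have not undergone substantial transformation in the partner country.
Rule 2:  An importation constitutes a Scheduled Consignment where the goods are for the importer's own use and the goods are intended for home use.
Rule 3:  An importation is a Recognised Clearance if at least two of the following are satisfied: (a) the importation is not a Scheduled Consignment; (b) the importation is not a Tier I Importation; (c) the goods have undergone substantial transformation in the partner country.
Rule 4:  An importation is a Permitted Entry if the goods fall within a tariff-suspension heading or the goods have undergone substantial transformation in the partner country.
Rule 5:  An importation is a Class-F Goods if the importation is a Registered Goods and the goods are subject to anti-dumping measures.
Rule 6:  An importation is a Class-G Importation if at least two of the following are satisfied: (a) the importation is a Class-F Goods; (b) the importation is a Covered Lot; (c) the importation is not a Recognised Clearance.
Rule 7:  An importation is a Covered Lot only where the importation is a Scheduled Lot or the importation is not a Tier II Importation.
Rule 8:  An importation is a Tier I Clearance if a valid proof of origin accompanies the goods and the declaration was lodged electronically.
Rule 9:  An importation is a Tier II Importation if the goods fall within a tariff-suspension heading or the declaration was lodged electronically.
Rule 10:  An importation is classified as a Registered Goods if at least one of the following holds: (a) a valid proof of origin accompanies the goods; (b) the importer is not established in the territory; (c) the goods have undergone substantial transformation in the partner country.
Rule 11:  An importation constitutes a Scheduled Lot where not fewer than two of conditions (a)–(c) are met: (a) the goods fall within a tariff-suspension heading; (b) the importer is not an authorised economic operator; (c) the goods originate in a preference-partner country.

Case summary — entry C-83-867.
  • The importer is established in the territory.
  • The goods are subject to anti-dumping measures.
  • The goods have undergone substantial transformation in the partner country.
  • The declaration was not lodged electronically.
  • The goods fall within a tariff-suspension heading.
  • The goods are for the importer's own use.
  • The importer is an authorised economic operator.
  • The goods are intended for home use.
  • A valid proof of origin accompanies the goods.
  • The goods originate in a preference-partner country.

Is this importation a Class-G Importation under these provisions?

rule 10 — Registered Goods: [a valid proof of origin accompanies the goods? yes] OR [the importer is not established in the territory? no] OR [the goods have undergone substantial transformation in the partner country? yes] → satisfied.
rule 5 — Class-F Goods: [Registered Goods (rule 10)? yes] AND [the goods are subject to anti-dumping measures? yes] → satisfied.
rule 11 — Scheduled Lot: the goods fall within a tariff-suspension heading? yes; the importer is not an authorised economic operator? no; the goods originate in a preference-partner country? yes — 2 of 3 hold (need ≥2) → satisfied.
rule 9 — Tier II Importation: [the goods fall within a tariff-suspension heading? yes] OR [the declaration was lodged electronically? no] → satisfied.
rule 7 — Covered Lot: [Scheduled Lot (rule 11)? yes] OR [not a Tier II Importation (rule 9)? no] → satisfied.
rule 2 — Scheduled Consignment: [the goods are for the importer's own use? yes] AND [the goods are intended for home use? yes] → satisfied.
rule 1 — Tier I Importation: [the goods are subject to anti-dumping measures? yes] AND [the goods have not undergone substantial transformation in the partner country? no] → not satisfied.
rule 3 — Recognised Clearance: not a Scheduled Consignment (rule 2)? no; not a Tier I Importation (rule 1)? yes; the goods have undergone substantial transformation in the partner country? yes — 2 of 3 hold (need ≥2) → satisfied.
rule 6 — Class-G Importation: Class-F Goods (rule 5)? yes; Covered Lot (rule 7)? yes; not a Recognised Clearance (rule 3)? no — 2 of 3 hold (need ≥2) → satisfied.

Yes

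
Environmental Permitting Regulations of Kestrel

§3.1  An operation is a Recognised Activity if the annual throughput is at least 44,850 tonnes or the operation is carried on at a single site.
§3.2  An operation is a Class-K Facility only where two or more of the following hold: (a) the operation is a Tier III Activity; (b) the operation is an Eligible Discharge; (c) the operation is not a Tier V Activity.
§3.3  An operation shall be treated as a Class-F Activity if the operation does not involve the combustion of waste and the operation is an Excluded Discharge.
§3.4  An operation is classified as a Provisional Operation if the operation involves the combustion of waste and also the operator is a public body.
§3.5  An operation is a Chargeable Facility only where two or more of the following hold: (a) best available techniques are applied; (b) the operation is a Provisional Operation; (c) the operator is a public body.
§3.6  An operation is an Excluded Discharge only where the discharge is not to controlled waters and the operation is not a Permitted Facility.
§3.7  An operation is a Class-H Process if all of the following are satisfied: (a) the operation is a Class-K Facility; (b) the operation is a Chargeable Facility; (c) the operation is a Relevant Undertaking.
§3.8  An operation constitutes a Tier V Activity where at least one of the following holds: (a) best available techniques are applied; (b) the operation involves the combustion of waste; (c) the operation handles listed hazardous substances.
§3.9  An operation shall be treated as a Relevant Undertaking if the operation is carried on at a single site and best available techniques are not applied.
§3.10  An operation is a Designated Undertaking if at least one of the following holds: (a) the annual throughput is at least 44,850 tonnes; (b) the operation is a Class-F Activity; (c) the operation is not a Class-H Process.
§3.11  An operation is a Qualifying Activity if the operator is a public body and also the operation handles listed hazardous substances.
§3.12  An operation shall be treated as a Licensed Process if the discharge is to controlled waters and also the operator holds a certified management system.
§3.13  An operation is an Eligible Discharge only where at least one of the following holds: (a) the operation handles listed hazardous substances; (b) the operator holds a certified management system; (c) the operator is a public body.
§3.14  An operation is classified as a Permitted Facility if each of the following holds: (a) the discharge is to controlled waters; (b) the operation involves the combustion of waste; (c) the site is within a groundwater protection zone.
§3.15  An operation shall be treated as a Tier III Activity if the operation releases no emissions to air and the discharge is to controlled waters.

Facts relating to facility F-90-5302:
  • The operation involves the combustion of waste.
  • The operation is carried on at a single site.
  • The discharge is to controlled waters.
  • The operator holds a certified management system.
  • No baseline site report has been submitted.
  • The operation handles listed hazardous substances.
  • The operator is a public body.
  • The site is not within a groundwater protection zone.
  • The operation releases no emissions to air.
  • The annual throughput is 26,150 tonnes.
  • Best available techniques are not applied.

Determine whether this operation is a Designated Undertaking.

§3.14 — Permitted Facility: [the discharge is to controlled waters? yes] AND [the operation involves the combustion of waste? yes] AND [the site is within a groundwater protection zone? no] → not satisfied.
§3.6 — Excluded Discharge: [the discharge is not to controlled waters? no] AND [not a Permitted Facility (§3.14)? yes] → not satisfied.
§3.3 — Class-F Activity: [the operation does not involve the combustion of waste? no] AND [Excluded Discharge (§3.6)? no] → not satisfied.
§3.15 — Tier III Activity: [the operation releases no emissions to air? yes] AND [the discharge is to controlled waters? yes] → satisfied.
§3.13 — Eligible Discharge: [the operation handles listed hazardous substances? yes] OR [the operator holds a certified management system? yes] OR [the operator is a public body? yes] → satisfied.
§3.8 — Tier V Activity: [best available techniques are applied? no] OR [the operation involves the combustion of waste? yes] OR [the operation handles listed hazardous substances? yes] → satisfied.
§3.2 — Class-K Facility: Tier III Activity (§3.15)? yes; Eligible Discharge (§3.13)? yes; not a Tier V Activity (§3.8)? no — 2 of 3 hold (need ≥2) → satisfied.
§3.4 — Provisional Operation: [the operation involves the combustion of waste? yes] AND [the operator is a public body? yes] → satisfied.
§3.5 — Chargeable Facility: best available techniques are applied? no; Provisional Operation (§3.4)? yes; the operator is a public body? yes — 2 of 3 hold (need ≥2) → satisfied.
§3.9 — Relevant Undertaking: [the operation is carried on at a single site? yes] AND [best available techniques are not applied? yes] → satisfied.
§3.7 — Class-H Process: [Class-K Facility (§3.2)? yes] AND [Chargeable Facility (§3.5)? yes] AND [Relevant Undertaking (§3.9)? yes] → satisfied.
§3.10 — Designated Undertaking: [annual throughput: 26,150 tonnes ≥ 44,850 tonnes? no] OR [Class-F Activity (§3.3)? no] OR [not a Class-H Process (§3.7)? no] → not satisfied.

No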